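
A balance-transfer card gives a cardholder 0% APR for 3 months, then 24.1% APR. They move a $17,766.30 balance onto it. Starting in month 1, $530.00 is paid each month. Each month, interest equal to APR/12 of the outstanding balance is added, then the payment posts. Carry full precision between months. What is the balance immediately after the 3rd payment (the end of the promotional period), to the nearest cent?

$16,176.30

Promo months 1–3 at r₀ = 0%/12 = 0; months 4+ at r₁ = 24.1%/12 = 0.0200833.
After month 3 (no interest yet): B = $17,766.30 − 3·$530.00 = $16,176.30.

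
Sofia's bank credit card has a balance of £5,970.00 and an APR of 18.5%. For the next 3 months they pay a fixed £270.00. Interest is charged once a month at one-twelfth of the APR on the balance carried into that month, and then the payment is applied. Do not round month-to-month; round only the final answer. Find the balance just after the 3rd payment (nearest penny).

Monthly rate r = 18.5%/12 = 1.54167% = 0.0154167.
Each month: B ← B·(1+r) − £270.00.
Month 1: interest £92.04; balance after payment £5,792.04.
Month 2: interest £89.29; balance after payment £5,611.33.
Month 3: interest £86.51; balance after payment £5,427.84.

£5,427.84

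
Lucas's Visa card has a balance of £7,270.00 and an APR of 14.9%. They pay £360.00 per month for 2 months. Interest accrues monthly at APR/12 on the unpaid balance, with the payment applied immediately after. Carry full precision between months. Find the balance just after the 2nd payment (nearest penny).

£6,727.19

Monthly rate r = 14.9%/12 = 1.24167% = 0.0124167.
Each month: B ← B·(1+r) − £360.00.
Month 1: interest £90.27; balance after payment £7,000.27.
Month 2: interest £86.92; balance after payment £6,727.19.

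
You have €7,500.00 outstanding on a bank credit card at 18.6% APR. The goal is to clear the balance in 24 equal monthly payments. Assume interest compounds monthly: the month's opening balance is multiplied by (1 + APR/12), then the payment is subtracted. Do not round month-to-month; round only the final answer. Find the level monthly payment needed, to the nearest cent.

€376.61

Monthly rate r = 18.6%/12 = 1.55% = 0.0155.
Level-payment amortization: P = B₀·r / (1 − (1+r)^(−n)) = 7500.00·0.0155 / (1 − 1.0155^(−24)).
Denominator 1 − (1+r)^(−24) = 0.308675841.
P = 116.25 / 0.308675841 ≈ 376.61.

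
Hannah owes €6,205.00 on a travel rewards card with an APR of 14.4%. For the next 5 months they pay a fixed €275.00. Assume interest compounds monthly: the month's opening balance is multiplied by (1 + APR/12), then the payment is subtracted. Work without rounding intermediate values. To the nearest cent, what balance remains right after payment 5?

Monthly rate r = 14.4%/12 = 1.2% = 0.012.
Each month: B ← B·(1+r) − €275.00.
Month 1: interest €74.46; balance after payment €6,004.46.
Month 2: interest €72.05; balance after payment €5,801.51.
Month 3: interest €69.62; balance after payment €5,596.13.
Month 4: interest €67.15; balance after payment €5,388.29.
Month 5: interest €64.66; balance after payment €5,177.94.

€5,177.94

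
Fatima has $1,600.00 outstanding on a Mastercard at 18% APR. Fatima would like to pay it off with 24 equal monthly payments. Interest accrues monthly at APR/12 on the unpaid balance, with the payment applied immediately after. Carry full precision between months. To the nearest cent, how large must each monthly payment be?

$79.88

Monthly rate r = 18%/12 = 1.5% = 0.015.
Level-payment amortization: P = B₀·r / (1 − (1+r)^(−n)) = 1600.00·0.015 / (1 − 1.015^(−24)).
Denominator 1 − (1+r)^(−24) = 0.30045608.
P = 24 / 0.30045608 ≈ 79.88.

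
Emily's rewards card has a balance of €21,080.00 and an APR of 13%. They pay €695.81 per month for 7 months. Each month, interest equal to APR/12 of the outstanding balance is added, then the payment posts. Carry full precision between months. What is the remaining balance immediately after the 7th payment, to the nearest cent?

Monthly rate r = 13%/12 = 1.08333% = 0.0108333.
Each month: B ← B·(1+r) − €695.81.
Month 1: interest €228.37; balance after payment €20,612.56.
Month 2: interest €223.30; balance after payment €20,140.05.
Month 3: interest €218.18; balance after payment €19,662.42.
Month 4: interest €213.01; balance after payment €19,179.62.
Month 5: interest €207.78; balance after payment €18,691.59.
Month 6: interest €202.49; balance after payment €18,198.27.
Month 7: interest €197.15; balance after payment €17,699.61.

€17,699.61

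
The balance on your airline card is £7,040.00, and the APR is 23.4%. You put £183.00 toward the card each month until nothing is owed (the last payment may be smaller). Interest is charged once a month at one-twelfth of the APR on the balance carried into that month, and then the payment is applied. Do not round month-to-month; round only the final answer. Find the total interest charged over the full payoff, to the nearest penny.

£6,102.76

Monthly rate r = 23.4%/12 = 1.95% = 0.0195.
Payoff takes n = ⌈−ln(1 − rB₀/P)/ln(1+r)⌉ = ⌈71.817⌉ = 72 payments; the last is £149.76.
Total paid = 71·£183.00 + £149.76 = £13,142.76.
Total interest = total paid − principal = £13,142.76 − £7,040.00 = £6,102.76.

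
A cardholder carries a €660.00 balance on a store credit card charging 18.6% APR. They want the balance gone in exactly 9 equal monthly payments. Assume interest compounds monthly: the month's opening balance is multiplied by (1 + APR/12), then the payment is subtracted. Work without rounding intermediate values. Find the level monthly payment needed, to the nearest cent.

€79.13

Monthly rate r = 18.6%/12 = 1.55% = 0.0155.
Level-payment amortization: P = B₀·r / (1 − (1+r)^(−n)) = 660.00·0.0155 / (1 − 1.0155^(−9)).
Denominator 1 − (1+r)^(−9) = 0.129275729.
P = 10.23 / 0.129275729 ≈ 79.13.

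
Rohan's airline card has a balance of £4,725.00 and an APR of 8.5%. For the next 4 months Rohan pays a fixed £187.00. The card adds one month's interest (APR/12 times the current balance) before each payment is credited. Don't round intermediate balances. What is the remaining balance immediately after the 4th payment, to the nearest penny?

Monthly rate r = 8.5%/12 = 0.708333% = 0.00708333.
Each month: B ← B·(1+r) − £187.00.
Month 1: interest £33.47; balance after payment £4,571.47.
Month 2: interest £32.38; balance after payment £4,416.85.
Month 3: interest £31.29; balance after payment £4,261.14.
Month 4: interest £30.18; balance after payment £4,104.32.

£4,104.32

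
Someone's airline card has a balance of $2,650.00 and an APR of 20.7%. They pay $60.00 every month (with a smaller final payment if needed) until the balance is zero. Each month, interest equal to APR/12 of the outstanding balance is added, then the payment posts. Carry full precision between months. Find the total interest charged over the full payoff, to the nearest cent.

Monthly rate r = 20.7%/12 = 1.725% = 0.01725.
Payoff takes n = ⌈−ln(1 − rB₀/P)/ln(1+r)⌉ = ⌈83.901⌉ = 84 payments; the last is $54.14.
Total paid = 83·$60.00 + $54.14 = $5,034.14.
Total interest = total paid − principal = $5,034.14 − $2,650.00 = $2,384.14.

$2,384.14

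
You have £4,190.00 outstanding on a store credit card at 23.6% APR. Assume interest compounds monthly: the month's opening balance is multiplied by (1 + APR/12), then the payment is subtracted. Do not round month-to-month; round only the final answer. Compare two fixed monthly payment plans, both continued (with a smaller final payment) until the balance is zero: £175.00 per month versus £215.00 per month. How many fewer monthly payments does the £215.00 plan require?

8 fewer payments

Monthly rate r = 23.6%/12 = 1.96667% = 0.0196667.
At £175.00/mo: n = ⌈−ln(1 − rB₀/P)/ln(1+r)⌉ = 33 payments (last £119.95); total interest = total paid − £4,190.00 = £1,529.95.
At £215.00/mo: 25 payments (last £175.92); total interest £1,145.92.
Payments saved = 33 − 25 = 8.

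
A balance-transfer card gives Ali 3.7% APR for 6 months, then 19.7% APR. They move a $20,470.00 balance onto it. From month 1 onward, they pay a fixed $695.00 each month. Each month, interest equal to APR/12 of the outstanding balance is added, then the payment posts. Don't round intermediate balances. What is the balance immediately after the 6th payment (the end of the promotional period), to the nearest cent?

Promo months 1–6 at r₀ = 3.7%/12 = 0.00308333; months 7+ at r₁ = 19.7%/12 = 0.0164167.
After month 6: iterate B ← B·(1+r₀) − $695.00 for 6 months → $16,649.35.

$16,649.35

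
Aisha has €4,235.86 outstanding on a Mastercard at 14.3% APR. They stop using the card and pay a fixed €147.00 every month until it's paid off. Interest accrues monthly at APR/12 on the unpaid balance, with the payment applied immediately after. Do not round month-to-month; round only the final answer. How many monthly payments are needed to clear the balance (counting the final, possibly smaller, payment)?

36 payments

Monthly rate r = 14.3%/12 = 1.19167% = 0.0119167.
Recurrence: B ← B·(1+r) − €147.00.
Month 1: interest €50.48; balance after payment €4,139.34.
Month 2: interest €49.33; balance after payment €4,041.66.
Closed form: n = −ln(1 − rB₀/P)/ln(1+r) = −ln(0.65662)/ln(1.01192) ≈ 35.510, so the balance reaches zero during payment 36.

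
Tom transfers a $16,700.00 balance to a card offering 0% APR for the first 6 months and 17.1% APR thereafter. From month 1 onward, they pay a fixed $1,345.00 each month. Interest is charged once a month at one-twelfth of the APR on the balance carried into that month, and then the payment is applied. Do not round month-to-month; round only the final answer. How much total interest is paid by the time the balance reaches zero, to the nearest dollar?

Promo months 1–6 at r₀ = 0%/12 = 0; months 7+ at r₁ = 17.1%/12 = 0.01425.
After month 6 (no interest yet): B = $16,700.00 − 6·$1,345.00 = $8,630.00.
Then at r₁ with $1,345.00/mo: n₂ = −ln(1 − r₁·B/P)/ln(1+r₁) ≈ 6.78 → 7 more payments.
Total paid = 12·$1,345.00 + $1,046.34 = $17,186.34; interest = $17,186.34 − $16,700.00 = $486.34.

$486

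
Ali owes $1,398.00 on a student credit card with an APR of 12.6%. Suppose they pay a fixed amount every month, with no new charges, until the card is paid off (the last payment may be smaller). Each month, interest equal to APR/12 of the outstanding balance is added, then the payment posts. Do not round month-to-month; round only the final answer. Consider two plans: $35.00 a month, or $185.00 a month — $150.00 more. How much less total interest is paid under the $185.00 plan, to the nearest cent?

Monthly rate r = 12.6%/12 = 1.05% = 0.0105.
At $35.00/mo: n = ⌈−ln(1 − rB₀/P)/ln(1+r)⌉ = 53 payments (last $1.82); total interest = total paid − $1,398.00 = $423.82.
At $185.00/mo: 8 payments (last $169.29); total interest $66.29.
Interest saved = $423.82 − $66.29 = $357.53.

$357.53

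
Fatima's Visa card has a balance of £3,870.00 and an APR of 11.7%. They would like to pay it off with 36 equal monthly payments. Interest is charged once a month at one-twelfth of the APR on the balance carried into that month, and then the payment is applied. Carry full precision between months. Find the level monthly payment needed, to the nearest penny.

£127.99

Monthly rate r = 11.7%/12 = 0.975% = 0.00975.
Level-payment amortization: P = B₀·r / (1 − (1+r)^(−n)) = 3870.00·0.00975 / (1 − 1.00975^(−36)).
Denominator 1 − (1+r)^(−36) = 0.294818397.
P = 37.7325 / 0.294818397 ≈ 127.99.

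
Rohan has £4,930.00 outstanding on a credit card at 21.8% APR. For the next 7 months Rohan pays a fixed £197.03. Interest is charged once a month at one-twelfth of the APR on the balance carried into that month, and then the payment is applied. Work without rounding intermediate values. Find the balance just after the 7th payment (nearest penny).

£4,135.46

Monthly rate r = 21.8%/12 = 1.81667% = 0.0181667.
Each month: B ← B·(1+r) − £197.03.
Month 1: interest £89.56; balance after payment £4,822.53.
Month 2: interest £87.61; balance after payment £4,713.11.
Month 3: interest £85.62; balance after payment £4,601.70.
Month 4: interest £83.60; balance after payment £4,488.27.
Month 5: interest £81.54; balance after payment £4,372.78.
Month 6: interest £79.44; balance after payment £4,255.19.
Month 7: interest £77.30; balance after payment £4,135.46.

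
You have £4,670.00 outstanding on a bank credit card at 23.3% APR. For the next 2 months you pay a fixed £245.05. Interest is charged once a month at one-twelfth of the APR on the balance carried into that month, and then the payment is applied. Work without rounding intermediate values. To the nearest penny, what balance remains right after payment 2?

Monthly rate r = 23.3%/12 = 1.94167% = 0.0194167.
Each month: B ← B·(1+r) − £245.05.
Month 1: interest £90.68; balance after payment £4,515.63.
Month 2: interest £87.68; balance after payment £4,358.25.

£4,358.25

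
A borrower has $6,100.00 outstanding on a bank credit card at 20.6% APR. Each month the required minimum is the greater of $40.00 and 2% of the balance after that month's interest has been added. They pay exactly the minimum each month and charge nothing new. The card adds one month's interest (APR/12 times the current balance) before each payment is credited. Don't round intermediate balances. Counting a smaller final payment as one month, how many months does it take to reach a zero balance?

465 months

Monthly rate r = 20.6%/12 = 1.71667% = 0.0171667.
While 2% of the post-interest balance exceeds $40.00, each month B ← (B·(1+r))·(1 − 0.02), i.e. B shrinks by the factor (1+r)·0.98 = 0.99682.
This holds for months 1–356. Entering month 357 the balance is $1,965.20; 2% of the post-interest balance is now below $40.00, so the flat $40.00 minimum applies from here.
From month 357 a fixed $40.00 at rate r clears $1,965.20 in 109 more payments. Total: 356 + 109 = 465 months.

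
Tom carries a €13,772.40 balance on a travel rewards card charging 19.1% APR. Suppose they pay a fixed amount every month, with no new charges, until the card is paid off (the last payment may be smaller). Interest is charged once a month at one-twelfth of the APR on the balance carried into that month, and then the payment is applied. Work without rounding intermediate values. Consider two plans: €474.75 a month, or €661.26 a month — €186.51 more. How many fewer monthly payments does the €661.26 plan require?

14 fewer payments

Monthly rate r = 19.1%/12 = 1.59167% = 0.0159167.
At €474.75/mo: n = ⌈−ln(1 − rB₀/P)/ln(1+r)⌉ = 40 payments (last €107.40); total interest = total paid − €13,772.40 = €4,850.25.
At €661.26/mo: 26 payments (last €333.90); total interest €3,093.00.
Payments saved = 40 − 26 = 14.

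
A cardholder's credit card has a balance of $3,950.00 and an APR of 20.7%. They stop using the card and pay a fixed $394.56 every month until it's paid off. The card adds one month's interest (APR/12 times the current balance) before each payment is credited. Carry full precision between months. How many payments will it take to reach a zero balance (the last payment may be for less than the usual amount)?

12 months

Monthly rate r = 20.7%/12 = 1.725% = 0.01725.
Recurrence: B ← B·(1+r) − $394.56.
Month 1: interest $68.14; balance after payment $3,623.58.
Month 2: interest $62.51; balance after payment $3,291.52.
Closed form: n = −ln(1 − rB₀/P)/ln(1+r) = −ln(0.82731)/ln(1.01725) ≈ 11.085, so the balance reaches zero during payment 12.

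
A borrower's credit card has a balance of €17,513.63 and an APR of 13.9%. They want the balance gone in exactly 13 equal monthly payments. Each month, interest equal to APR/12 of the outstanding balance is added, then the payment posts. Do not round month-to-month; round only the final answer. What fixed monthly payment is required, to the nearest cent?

Monthly rate r = 13.9%/12 = 1.15833% = 0.0115833.
Level-payment amortization: P = B₀·r / (1 − (1+r)^(−n)) = 17513.63·0.0115833 / (1 − 1.01158^(−13)).
Denominator 1 − (1+r)^(−13) = 0.139049168.
P = 202.866 / 0.139049168 ≈ 1458.95.

€1,458.95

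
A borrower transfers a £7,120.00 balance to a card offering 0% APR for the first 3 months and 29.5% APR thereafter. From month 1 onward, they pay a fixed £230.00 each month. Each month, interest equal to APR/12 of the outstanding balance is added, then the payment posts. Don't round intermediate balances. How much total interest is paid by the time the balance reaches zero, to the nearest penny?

Promo months 1–3 at r₀ = 0%/12 = 0; months 4+ at r₁ = 29.5%/12 = 0.0245833.
After month 3 (no interest yet): B = £7,120.00 − 3·£230.00 = £6,430.00.
Then at r₁ with £230.00/mo: n₂ = −ln(1 − r₁·B/P)/ln(1+r₁) ≈ 47.86 → 48 more payments.
Total paid = 50·£230.00 + £198.78 = £11,698.78; interest = £11,698.78 − £7,120.00 = £4,578.78.

£4,578.78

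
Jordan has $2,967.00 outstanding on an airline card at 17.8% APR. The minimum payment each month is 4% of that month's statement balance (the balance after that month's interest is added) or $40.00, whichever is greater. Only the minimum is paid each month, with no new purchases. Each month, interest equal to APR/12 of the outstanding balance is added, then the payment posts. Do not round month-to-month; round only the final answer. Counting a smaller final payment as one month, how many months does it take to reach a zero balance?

Monthly rate r = 17.8%/12 = 1.48333% = 0.0148333.
While 4% of the post-interest balance exceeds $40.00, each month B ← (B·(1+r))·(1 − 0.04), i.e. B shrinks by the factor (1+r)·0.96 = 0.97424.
This holds for months 1–43. Entering month 44 the balance is $965.95; 4% of the post-interest balance is now below $40.00, so the flat $40.00 minimum applies from here.
From month 44 a fixed $40.00 at rate r clears $965.95 in 31 more payments. Total: 43 + 31 = 74 months.

74 months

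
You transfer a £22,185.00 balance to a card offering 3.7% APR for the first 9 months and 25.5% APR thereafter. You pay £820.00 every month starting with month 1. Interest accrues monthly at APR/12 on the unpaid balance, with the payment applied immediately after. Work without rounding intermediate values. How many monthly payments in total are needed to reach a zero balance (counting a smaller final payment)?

34 payments

Promo months 1–9 at r₀ = 3.7%/12 = 0.00308333; months 10+ at r₁ = 25.5%/12 = 0.02125.
After month 9: iterate B ← B·(1+r₀) − £820.00 for 9 months → £15,336.60.
Then at r₁ with £820.00/mo: n₂ = −ln(1 − r₁·B/P)/ln(1+r₁) ≈ 24.09 → 25 more payments.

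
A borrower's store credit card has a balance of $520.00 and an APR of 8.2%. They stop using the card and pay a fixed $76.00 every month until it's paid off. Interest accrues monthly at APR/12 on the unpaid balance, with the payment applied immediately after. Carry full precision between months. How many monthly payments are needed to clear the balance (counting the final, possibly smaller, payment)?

Monthly rate r = 8.2%/12 = 0.683333% = 0.00683333.
Recurrence: B ← B·(1+r) − $76.00.
Month 1: interest $3.55; balance after payment $447.55.
Month 2: interest $3.06; balance after payment $374.61.
Closed form: n = −ln(1 − rB₀/P)/ln(1+r) = −ln(0.95325)/ln(1.00683) ≈ 7.031, so the balance reaches zero during payment 8.

8 payments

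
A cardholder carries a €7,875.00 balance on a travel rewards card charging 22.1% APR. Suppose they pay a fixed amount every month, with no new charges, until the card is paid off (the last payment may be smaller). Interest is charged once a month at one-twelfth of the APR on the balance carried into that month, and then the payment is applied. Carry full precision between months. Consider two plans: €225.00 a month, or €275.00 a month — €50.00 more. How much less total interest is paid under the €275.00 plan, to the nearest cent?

Monthly rate r = 22.1%/12 = 1.84167% = 0.0184167.
At €225.00/mo: n = ⌈−ln(1 − rB₀/P)/ln(1+r)⌉ = 57 payments (last €154.72); total interest = total paid − €7,875.00 = €4,879.72.
At €275.00/mo: 42 payments (last €19.19); total interest €3,419.19.
Interest saved = €4,879.72 − €3,419.19 = €1,460.53.

€1,460.53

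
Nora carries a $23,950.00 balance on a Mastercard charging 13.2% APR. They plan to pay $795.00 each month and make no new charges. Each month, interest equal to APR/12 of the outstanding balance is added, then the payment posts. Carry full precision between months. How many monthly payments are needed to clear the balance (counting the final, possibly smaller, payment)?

Monthly rate r = 13.2%/12 = 1.1% = 0.011.
Recurrence: B ← B·(1+r) − $795.00.
Month 1: interest $263.45; balance after payment $23,418.45.
Month 2: interest $257.60; balance after payment $22,881.05.
Closed form: n = −ln(1 − rB₀/P)/ln(1+r) = −ln(0.66862)/ln(1.011) ≈ 36.796, so the balance reaches zero during payment 37.

37 months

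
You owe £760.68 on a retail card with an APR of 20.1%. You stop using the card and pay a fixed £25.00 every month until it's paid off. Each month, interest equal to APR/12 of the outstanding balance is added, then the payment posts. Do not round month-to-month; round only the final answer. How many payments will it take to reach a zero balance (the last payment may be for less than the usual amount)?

43 payments

Monthly rate r = 20.1%/12 = 1.675% = 0.01675.
Recurrence: B ← B·(1+r) − £25.00.
Month 1: interest £12.74; balance after payment £748.42.
Month 2: interest £12.54; balance after payment £735.96.
Closed form: n = −ln(1 − rB₀/P)/ln(1+r) = −ln(0.49034)/ln(1.01675) ≈ 42.901, so the balance reaches zero during payment 43.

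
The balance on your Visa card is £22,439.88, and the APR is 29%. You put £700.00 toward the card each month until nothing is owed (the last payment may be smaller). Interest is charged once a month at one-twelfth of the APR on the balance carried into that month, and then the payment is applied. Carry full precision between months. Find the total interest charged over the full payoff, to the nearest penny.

Monthly rate r = 29%/12 = 2.41667% = 0.0241667.
Payoff takes n = ⌈−ln(1 − rB₀/P)/ln(1+r)⌉ = ⌈62.413⌉ = 63 payments; the last is £290.84.
Total paid = 62·£700.00 + £290.84 = £43,690.84.
Total interest = total paid − principal = £43,690.84 − £22,439.88 = £21,250.96.

£21,250.96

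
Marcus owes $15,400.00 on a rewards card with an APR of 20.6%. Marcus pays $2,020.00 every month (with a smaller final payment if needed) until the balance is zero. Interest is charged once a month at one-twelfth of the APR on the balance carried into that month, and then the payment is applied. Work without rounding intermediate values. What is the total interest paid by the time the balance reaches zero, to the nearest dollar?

Monthly rate r = 20.6%/12 = 1.71667% = 0.0171667.
Payoff takes n = ⌈−ln(1 − rB₀/P)/ln(1+r)⌉ = ⌈8.241⌉ = 9 payments; the last is $489.72.
Total paid = 8·$2,020.00 + $489.72 = $16,649.72.
Total interest = total paid − principal = $16,649.72 − $15,400.00 = $1,249.72.

$1,250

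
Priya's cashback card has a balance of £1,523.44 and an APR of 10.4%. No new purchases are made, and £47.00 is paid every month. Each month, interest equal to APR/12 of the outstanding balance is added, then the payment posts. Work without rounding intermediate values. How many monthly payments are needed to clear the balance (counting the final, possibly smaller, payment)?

39 months

Monthly rate r = 10.4%/12 = 0.866667% = 0.00866667.
Recurrence: B ← B·(1+r) − £47.00.
Month 1: interest £13.20; balance after payment £1,489.64.
Month 2: interest £12.91; balance after payment £1,455.55.
Closed form: n = −ln(1 − rB₀/P)/ln(1+r) = −ln(0.71908)/ln(1.00867) ≈ 38.216, so the balance reaches zero during payment 39.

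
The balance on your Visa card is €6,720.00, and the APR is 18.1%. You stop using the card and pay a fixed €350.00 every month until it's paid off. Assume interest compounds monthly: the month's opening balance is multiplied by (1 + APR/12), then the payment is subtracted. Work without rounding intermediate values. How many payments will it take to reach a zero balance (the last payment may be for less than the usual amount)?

Monthly rate r = 18.1%/12 = 1.50833% = 0.0150833.
Recurrence: B ← B·(1+r) − €350.00.
Month 1: interest €101.36; balance after payment €6,471.36.
Month 2: interest €97.61; balance after payment €6,218.97.
Closed form: n = −ln(1 − rB₀/P)/ln(1+r) = −ln(0.7104)/ln(1.01508) ≈ 22.840, so the balance reaches zero during payment 23.

23 months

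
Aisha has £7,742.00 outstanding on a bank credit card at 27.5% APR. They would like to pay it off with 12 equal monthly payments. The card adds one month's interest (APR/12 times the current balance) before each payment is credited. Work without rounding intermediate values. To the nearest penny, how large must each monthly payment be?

Monthly rate r = 27.5%/12 = 2.29167% = 0.0229167.
Level-payment amortization: P = B₀·r / (1 − (1+r)^(−n)) = 7742.00·0.0229167 / (1 − 1.02292^(−12)).
Denominator 1 − (1+r)^(−12) = 0.23806672.
P = 177.421 / 0.23806672 ≈ 745.26.

£745.26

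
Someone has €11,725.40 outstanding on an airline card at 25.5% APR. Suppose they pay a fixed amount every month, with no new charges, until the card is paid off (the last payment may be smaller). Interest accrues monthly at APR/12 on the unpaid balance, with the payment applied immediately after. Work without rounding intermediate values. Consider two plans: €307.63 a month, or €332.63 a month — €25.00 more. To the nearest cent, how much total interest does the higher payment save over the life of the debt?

Monthly rate r = 25.5%/12 = 2.125% = 0.02125.
At €307.63/mo: n = ⌈−ln(1 − rB₀/P)/ln(1+r)⌉ = 79 payments (last €297.54); total interest = total paid − €11,725.40 = €12,567.28.
At €332.63/mo: 66 payments (last €250.93); total interest €10,146.48.
Interest saved = €12,567.28 − €10,146.48 = €2,420.80.

€2,420.80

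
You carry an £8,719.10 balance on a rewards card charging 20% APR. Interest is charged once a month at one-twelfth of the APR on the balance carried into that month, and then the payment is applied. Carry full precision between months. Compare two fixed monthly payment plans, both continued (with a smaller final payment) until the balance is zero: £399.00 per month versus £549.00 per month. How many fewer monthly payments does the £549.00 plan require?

Monthly rate r = 20%/12 = 1.66667% = 0.0166667.
At £399.00/mo: n = ⌈−ln(1 − rB₀/P)/ln(1+r)⌉ = 28 payments (last £159.87); total interest = total paid − £8,719.10 = £2,213.77.
At £549.00/mo: 19 payments (last £331.38); total interest £1,494.28.
Payments saved = 28 − 19 = 9.

9 fewer payments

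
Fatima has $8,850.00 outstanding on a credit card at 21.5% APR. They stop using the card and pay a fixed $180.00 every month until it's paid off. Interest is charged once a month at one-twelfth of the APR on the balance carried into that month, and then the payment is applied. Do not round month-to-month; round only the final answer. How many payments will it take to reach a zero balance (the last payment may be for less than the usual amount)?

Monthly rate r = 21.5%/12 = 1.79167% = 0.0179167.
Recurrence: B ← B·(1+r) − $180.00.
Month 1: interest $158.56; balance after payment $8,828.56.
Month 2: interest $158.18; balance after payment $8,806.74.
Closed form: n = −ln(1 − rB₀/P)/ln(1+r) = −ln(0.1191)/ln(1.01792) ≈ 119.823, so the balance reaches zero during payment 120.

120 payments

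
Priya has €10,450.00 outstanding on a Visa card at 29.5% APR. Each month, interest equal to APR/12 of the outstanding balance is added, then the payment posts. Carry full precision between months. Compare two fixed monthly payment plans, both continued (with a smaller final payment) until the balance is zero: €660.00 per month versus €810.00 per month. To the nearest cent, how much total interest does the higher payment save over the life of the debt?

Monthly rate r = 29.5%/12 = 2.45833% = 0.0245833.
At €660.00/mo: n = ⌈−ln(1 − rB₀/P)/ln(1+r)⌉ = 21 payments (last €200.74); total interest = total paid − €10,450.00 = €2,950.74.
At €810.00/mo: 16 payments (last €575.61); total interest €2,275.61.
Interest saved = €2,950.74 − €2,275.61 = €675.13.

€675.13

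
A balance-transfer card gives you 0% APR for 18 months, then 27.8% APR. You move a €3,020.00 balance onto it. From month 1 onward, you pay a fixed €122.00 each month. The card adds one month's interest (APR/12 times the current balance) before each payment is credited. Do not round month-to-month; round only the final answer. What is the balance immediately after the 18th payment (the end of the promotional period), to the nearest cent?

Promo months 1–18 at r₀ = 0%/12 = 0; months 19+ at r₁ = 27.8%/12 = 0.0231667.
After month 18 (no interest yet): B = €3,020.00 − 18·€122.00 = €824.00.

€824.00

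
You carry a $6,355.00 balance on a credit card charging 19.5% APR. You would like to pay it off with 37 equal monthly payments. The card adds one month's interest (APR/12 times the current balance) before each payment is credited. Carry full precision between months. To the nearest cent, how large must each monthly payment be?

$229.89

Monthly rate r = 19.5%/12 = 1.625% = 0.01625.
Level-payment amortization: P = B₀·r / (1 − (1+r)^(−n)) = 6355.00·0.01625 / (1 − 1.01625^(−37)).
Denominator 1 − (1+r)^(−37) = 0.449218516.
P = 103.269 / 0.449218516 ≈ 229.89.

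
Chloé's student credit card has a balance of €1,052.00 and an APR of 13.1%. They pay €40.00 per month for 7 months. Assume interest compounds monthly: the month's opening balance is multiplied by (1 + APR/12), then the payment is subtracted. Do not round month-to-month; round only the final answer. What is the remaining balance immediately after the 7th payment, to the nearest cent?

€845.73

Monthly rate r = 13.1%/12 = 1.09167% = 0.0109167.
Each month: B ← B·(1+r) − €40.00.
Month 1: interest €11.48; balance after payment €1,023.48.
Month 2: interest €11.17; balance after payment €994.66.
Month 3: interest €10.86; balance after payment €965.52.
Month 4: interest €10.54; balance after payment €936.06.
Month 5: interest €10.22; balance after payment €906.27.
Month 6: interest €9.89; balance after payment €876.17.
Month 7: interest €9.56; balance after payment €845.73.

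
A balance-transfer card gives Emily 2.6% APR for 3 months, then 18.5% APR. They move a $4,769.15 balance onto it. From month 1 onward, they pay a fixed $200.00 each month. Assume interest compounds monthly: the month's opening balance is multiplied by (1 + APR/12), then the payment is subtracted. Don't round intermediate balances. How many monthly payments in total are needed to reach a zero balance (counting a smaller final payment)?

Promo months 1–3 at r₀ = 2.6%/12 = 0.00216667; months 4+ at r₁ = 18.5%/12 = 0.0154167.
After month 3: iterate B ← B·(1+r₀) − $200.00 for 3 months → $4,198.92.
Then at r₁ with $200.00/mo: n₂ = −ln(1 − r₁·B/P)/ln(1+r₁) ≈ 25.56 → 26 more payments.

29 payments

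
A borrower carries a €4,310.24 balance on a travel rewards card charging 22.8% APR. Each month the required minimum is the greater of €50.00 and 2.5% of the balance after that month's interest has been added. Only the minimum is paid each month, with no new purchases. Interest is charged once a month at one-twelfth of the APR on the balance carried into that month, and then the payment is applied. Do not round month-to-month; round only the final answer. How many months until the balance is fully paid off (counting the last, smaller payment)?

194 months

Monthly rate r = 22.8%/12 = 1.9% = 0.019.
While 2.5% of the post-interest balance exceeds €50.00, each month B ← (B·(1+r))·(1 − 0.025), i.e. B shrinks by the factor (1+r)·0.975 = 0.99352.
This holds for months 1–122. Entering month 123 the balance is €1,951.26; 2.5% of the post-interest balance is now below €50.00, so the flat €50.00 minimum applies from here.
From month 123 a fixed €50.00 at rate r clears €1,951.26 in 72 more payments. Total: 122 + 72 = 194 months.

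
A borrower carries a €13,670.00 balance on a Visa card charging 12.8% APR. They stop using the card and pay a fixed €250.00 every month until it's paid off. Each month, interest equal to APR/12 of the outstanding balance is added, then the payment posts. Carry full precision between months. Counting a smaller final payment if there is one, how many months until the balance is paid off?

Monthly rate r = 12.8%/12 = 1.06667% = 0.0106667.
Recurrence: B ← B·(1+r) − €250.00.
Month 1: interest €145.81; balance after payment €13,565.81.
Month 2: interest €144.70; balance after payment €13,460.52.
Closed form: n = −ln(1 − rB₀/P)/ln(1+r) = −ln(0.41675)/ln(1.01067) ≈ 82.494, so the balance reaches zero during payment 83.

83 payments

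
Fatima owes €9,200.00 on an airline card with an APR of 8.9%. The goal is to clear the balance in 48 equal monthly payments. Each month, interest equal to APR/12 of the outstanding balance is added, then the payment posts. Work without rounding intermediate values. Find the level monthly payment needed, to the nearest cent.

€228.51

Monthly rate r = 8.9%/12 = 0.741667% = 0.00741667.
Level-payment amortization: P = B₀·r / (1 − (1+r)^(−n)) = 9200.00·0.00741667 / (1 − 1.00742^(−48)).
Denominator 1 − (1+r)^(−48) = 0.298606582.
P = 68.2333 / 0.298606582 ≈ 228.51.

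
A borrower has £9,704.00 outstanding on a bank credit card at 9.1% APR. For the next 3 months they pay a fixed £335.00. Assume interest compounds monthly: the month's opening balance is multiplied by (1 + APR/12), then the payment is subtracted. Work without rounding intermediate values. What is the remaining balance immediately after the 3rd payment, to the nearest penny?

£8,913.80

Monthly rate r = 9.1%/12 = 0.758333% = 0.00758333.
Each month: B ← B·(1+r) − £335.00.
Month 1: interest £73.59; balance after payment £9,442.59.
Month 2: interest £71.61; balance after payment £9,179.19.
Month 3: interest £69.61; balance after payment £8,913.80.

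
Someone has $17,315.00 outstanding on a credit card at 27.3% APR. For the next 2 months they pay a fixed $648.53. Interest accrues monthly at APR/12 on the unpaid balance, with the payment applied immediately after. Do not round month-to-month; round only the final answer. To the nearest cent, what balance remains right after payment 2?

Monthly rate r = 27.3%/12 = 2.275% = 0.02275.
Each month: B ← B·(1+r) − $648.53.
Month 1: interest $393.92; balance after payment $17,060.39.
Month 2: interest $388.12; balance after payment $16,799.98.

$16,799.98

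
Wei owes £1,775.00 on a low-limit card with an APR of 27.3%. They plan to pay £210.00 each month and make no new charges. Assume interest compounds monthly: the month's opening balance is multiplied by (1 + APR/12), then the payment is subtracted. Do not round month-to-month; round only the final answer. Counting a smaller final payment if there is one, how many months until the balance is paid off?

10 months

Monthly rate r = 27.3%/12 = 2.275% = 0.02275.
Recurrence: B ← B·(1+r) − £210.00.
Month 1: interest £40.38; balance after payment £1,605.38.
Month 2: interest £36.52; balance after payment £1,431.90.
Closed form: n = −ln(1 − rB₀/P)/ln(1+r) = −ln(0.80771)/ln(1.02275) ≈ 9.493, so the balance reaches zero during payment 10.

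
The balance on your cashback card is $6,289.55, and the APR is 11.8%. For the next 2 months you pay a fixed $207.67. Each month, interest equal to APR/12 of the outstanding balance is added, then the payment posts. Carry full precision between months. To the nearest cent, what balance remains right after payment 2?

$5,996.47

Monthly rate r = 11.8%/12 = 0.983333% = 0.00983333.
Each month: B ← B·(1+r) − $207.67.
Month 1: interest $61.85; balance after payment $6,143.73.
Month 2: interest $60.41; balance after payment $5,996.47.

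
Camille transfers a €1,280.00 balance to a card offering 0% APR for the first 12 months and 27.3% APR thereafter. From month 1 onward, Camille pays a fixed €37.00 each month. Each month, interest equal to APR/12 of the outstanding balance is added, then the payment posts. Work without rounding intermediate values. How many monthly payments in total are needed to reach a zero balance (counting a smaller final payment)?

Promo months 1–12 at r₀ = 0%/12 = 0; months 13+ at r₁ = 27.3%/12 = 0.02275.
After month 12 (no interest yet): B = €1,280.00 − 12·€37.00 = €836.00.
Then at r₁ with €37.00/mo: n₂ = −ln(1 − r₁·B/P)/ln(1+r₁) ≈ 32.08 → 33 more payments.

45 months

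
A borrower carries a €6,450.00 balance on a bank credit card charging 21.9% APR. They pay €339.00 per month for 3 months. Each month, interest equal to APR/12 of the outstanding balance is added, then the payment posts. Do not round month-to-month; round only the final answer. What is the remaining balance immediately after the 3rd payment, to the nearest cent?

Monthly rate r = 21.9%/12 = 1.825% = 0.01825.
Each month: B ← B·(1+r) − €339.00.
Month 1: interest €117.71; balance after payment €6,228.71.
Month 2: interest €113.67; balance after payment €6,003.39.
Month 3: interest €109.56; balance after payment €5,773.95.

€5,773.95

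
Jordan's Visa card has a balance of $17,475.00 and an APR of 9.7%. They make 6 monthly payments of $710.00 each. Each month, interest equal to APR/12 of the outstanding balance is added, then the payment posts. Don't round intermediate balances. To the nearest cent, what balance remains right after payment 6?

Monthly rate r = 9.7%/12 = 0.808333% = 0.00808333.
Each month: B ← B·(1+r) − $710.00.
Month 1: interest $141.26; balance after payment $16,906.26.
Month 2: interest $136.66; balance after payment $16,332.92.
Month 3: interest $132.02; balance after payment $15,754.94.
Month 4: interest $127.35; balance after payment $15,172.29.
Month 5: interest $122.64; balance after payment $14,584.93.
Month 6: interest $117.89; balance after payment $13,992.83.

$13,992.83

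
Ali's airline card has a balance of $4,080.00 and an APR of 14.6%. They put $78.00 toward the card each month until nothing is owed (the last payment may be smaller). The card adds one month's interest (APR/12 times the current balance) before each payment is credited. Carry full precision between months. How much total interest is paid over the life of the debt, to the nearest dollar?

$2,446

Monthly rate r = 14.6%/12 = 1.21667% = 0.0121667.
Payoff takes n = ⌈−ln(1 − rB₀/P)/ln(1+r)⌉ = ⌈83.661⌉ = 84 payments; the last is $51.64.
Total paid = 83·$78.00 + $51.64 = $6,525.64.
Total interest = total paid − principal = $6,525.64 − $4,080.00 = $2,445.64.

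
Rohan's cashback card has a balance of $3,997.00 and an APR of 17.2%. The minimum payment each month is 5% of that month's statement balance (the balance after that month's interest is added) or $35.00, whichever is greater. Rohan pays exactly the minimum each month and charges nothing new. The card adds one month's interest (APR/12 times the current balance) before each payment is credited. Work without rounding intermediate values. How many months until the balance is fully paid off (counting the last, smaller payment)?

71 months

Monthly rate r = 17.2%/12 = 1.43333% = 0.0143333.
While 5% of the post-interest balance exceeds $35.00, each month B ← (B·(1+r))·(1 − 0.05), i.e. B shrinks by the factor (1+r)·0.95 = 0.96362.
This holds for months 1–48. Entering month 49 the balance is $674.75; 5% of the post-interest balance is now below $35.00, so the flat $35.00 minimum applies from here.
From month 49 a fixed $35.00 at rate r clears $674.75 in 23 more payments. Total: 48 + 23 = 71 months.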